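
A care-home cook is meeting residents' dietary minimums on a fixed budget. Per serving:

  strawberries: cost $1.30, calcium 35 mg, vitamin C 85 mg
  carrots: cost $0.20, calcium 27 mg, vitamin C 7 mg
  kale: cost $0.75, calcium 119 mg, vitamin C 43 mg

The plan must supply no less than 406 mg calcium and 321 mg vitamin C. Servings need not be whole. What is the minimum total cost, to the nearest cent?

$5.16

The cheapest plan sits at a corner of the feasible region — with two constraints it uses at most two foods.
strawberries only: max(406/35, 321/85) = 11.6 servings → $15.08.
carrots only: max(406/27, 321/7) = 45.86 servings → $9.17.
kale only: max(406/119, 321/43) = 7.465 servings → $5.60.
strawberries + carrots with both tight: 2.841 servings and 11.35 servings → $5.96.
strawberries + kale with both tight: 2.409 servings and 2.703 servings → $5.16.
carrots + kale: the both-tight solution has a negative serving — not a feasible corner.
Cheapest feasible corner: $5.16.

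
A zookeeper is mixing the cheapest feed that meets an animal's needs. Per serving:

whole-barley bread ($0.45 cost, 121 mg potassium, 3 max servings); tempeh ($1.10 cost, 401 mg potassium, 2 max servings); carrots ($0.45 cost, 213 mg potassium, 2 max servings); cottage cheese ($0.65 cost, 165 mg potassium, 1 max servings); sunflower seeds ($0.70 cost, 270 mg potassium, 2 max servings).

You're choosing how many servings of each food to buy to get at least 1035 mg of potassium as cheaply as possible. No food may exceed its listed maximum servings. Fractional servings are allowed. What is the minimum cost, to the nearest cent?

$2.49

Cost per mg of potassium: carrots $0.0021, sunflower seeds $0.0026, tempeh $0.0027, whole-barley bread $0.0037, cottage cheese $0.0039.
Take 2 servings of carrots: +426.0 mg potassium for $0.90 (total $0.90, still need 609.0 mg).
Take 2 servings of sunflower seeds: +540.0 mg potassium for $1.40 (total $2.30, still need 69.0 mg).
Take 0.1721 servings of tempeh: +69.0 mg potassium for $0.19 (total $2.49, still need 0.0 mg).
Filling from the cheapest source first is optimal under one linear minimum: $2.49.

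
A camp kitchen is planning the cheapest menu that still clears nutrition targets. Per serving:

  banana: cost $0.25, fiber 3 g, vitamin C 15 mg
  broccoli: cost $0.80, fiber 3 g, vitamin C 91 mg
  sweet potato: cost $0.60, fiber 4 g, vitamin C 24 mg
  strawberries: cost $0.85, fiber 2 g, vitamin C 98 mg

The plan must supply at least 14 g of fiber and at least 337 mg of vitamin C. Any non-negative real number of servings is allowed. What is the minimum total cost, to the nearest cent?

$3.10

Compare the cost at each extreme point of the feasible region.
banana only: max(14/3, 337/15) = 22.47 servings → $5.62.
broccoli only: max(14/3, 337/91) = 4.667 servings → $3.73.
sweet potato only: max(14/4, 337/24) = 14.04 servings → $8.43.
strawberries only: max(14/2, 337/98) = 7 servings → $5.95.
banana + broccoli with both tight: 1.154 servings and 3.513 servings → $3.10.
banana + sweet potato: the both-tight solution has a negative serving — not a feasible corner.
banana + strawberries with both tight: 2.644 servings and 3.034 servings → $3.24.
broccoli + sweet potato with both tight: 3.466 servings and 0.9007 servings → $3.31.
broccoli + strawberries: the both-tight solution has a negative serving — not a feasible corner.
sweet potato + strawberries with both tight: 2.029 servings and 2.942 servings → $3.72.
Cheapest feasible corner: $3.10.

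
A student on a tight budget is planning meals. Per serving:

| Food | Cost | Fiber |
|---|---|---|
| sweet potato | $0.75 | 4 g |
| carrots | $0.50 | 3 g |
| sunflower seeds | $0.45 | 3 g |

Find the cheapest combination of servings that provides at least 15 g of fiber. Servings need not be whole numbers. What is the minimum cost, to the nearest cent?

Cost per g of fiber: sunflower seeds $0.1500, carrots $0.1667, sweet potato $0.1875.
With no serving limits, use only sunflower seeds: 15 g / 3 g = 5 servings × $0.45 = $2.25.

$2.25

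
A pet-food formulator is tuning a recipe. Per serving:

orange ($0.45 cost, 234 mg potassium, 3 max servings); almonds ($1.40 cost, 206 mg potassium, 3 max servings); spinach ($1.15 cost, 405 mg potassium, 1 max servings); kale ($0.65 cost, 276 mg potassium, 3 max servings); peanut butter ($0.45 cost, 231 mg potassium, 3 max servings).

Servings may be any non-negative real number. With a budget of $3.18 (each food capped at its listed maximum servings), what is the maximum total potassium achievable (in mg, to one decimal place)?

1598.8 mg

Potassium per dollar: orange 520, peanut butter 513.3, kale 424.6, spinach 352.2, almonds 147.1.
Take 3 servings of orange: spends $1.35, +702.0 mg potassium (running total 702.0 mg).
Take 3 servings of peanut butter: spends $1.35, +693.0 mg potassium (running total 1395.0 mg).
Take 0.7385 servings of kale: spends $0.48, +203.8 mg potassium (running total 1598.8 mg).
Filling greedily by potassium-per-dollar is optimal for one linear limit, giving 1598.8 mg.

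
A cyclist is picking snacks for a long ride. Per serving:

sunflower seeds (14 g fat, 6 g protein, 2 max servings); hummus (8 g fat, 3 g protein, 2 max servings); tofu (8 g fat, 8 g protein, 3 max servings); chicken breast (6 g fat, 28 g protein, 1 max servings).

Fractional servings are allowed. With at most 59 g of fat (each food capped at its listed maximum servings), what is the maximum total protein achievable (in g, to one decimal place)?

64.4 g

Protein per g fat: chicken breast 4.667, tofu 1, sunflower seeds 0.4286, hummus 0.375.
Take 1 serving of chicken breast: uses 6 g fat, +28.0 g protein (running total 28.0 g).
Take 3 servings of tofu: uses 24 g fat, +24.0 g protein (running total 52.0 g).
Take 2 servings of sunflower seeds: uses 28 g fat, +12.0 g protein (running total 64.0 g).
Take 0.125 servings of hummus: uses 1 g fat, +0.4 g protein (running total 64.4 g).
Filling greedily by protein-per-g fat is optimal for one linear limit, giving 64.4 g.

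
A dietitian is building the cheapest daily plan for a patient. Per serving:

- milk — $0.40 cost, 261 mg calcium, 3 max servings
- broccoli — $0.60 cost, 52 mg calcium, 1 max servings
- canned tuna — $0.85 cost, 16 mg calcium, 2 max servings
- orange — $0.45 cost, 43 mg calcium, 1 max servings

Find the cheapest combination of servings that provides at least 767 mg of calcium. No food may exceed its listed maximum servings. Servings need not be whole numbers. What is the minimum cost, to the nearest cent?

Cost per mg of calcium: milk $0.0015, orange $0.0105, broccoli $0.0115, canned tuna $0.0531.
Take 2.939 servings of milk: +767.0 mg calcium for $1.18 (total $1.18, still need 0.0 mg).
Greedy by cheapest-per-mg is optimal for a single linear constraint, so the minimum cost is $1.18.

$1.18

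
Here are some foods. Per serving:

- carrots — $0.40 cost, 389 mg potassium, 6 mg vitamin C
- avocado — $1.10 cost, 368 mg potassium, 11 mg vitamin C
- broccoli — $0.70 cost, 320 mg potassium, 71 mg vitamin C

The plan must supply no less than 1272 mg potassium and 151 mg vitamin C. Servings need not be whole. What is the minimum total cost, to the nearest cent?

$2.05

Check every corner: each single food scaled to meet both minima, and each pair solved so both constraints bind.
carrots only: max(1272/389, 151/6) = 25.17 servings → $10.07.
avocado only: max(1272/368, 151/11) = 13.73 servings → $15.10.
broccoli only: max(1272/320, 151/71) = 3.975 servings → $2.78.
carrots + avocado with both targets exact would need a negative amount; discard.
carrots + broccoli with both tight: 1.634 servings and 1.989 servings → $2.05.
avocado + broccoli with both tight: 1.857 servings and 1.839 servings → $3.33.
The minimum over all feasible corners is $2.05.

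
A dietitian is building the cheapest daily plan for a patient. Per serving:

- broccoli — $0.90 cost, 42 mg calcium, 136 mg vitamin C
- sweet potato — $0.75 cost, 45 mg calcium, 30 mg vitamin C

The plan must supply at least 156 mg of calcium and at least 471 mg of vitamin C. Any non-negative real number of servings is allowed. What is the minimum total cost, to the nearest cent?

For a min-cost LP with two ≥-constraints, a basic feasible solution has at most two positive variables.
broccoli only: max(156/42, 471/136) = 3.714 servings → $3.34.
sweet potato only: max(156/45, 471/30) = 15.7 servings → $11.78.
broccoli + sweet potato with both tight: 3.398 servings and 0.2951 servings → $3.28.
So the least-cost plan costs $3.28.

$3.28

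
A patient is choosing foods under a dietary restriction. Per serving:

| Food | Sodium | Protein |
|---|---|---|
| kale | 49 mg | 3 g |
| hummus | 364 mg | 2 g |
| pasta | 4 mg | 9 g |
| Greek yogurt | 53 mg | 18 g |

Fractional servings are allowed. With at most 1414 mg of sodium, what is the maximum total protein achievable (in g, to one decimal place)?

Protein per mg sodium: pasta 2.25, Greek yogurt 0.3396, kale 0.06122, hummus 0.005495.
With no serving limits, spend the whole sodium allowance on pasta: 1414 mg / 4 mg × 9 g = 3181.5 g.

3181.5 g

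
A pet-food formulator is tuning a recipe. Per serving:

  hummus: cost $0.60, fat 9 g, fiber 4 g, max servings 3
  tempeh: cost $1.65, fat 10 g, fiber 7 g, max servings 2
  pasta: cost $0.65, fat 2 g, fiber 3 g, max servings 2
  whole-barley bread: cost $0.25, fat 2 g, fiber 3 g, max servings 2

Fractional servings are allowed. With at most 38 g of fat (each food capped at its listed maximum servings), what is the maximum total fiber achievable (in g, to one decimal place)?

30.4 g

Fiber per g fat: pasta 1.5, whole-barley bread 1.5, tempeh 0.7, hummus 0.4444.
Take 2 servings of pasta: uses 4 g fat, +6.0 g fiber (running total 6.0 g).
Take 2 servings of whole-barley bread: uses 4 g fat, +6.0 g fiber (running total 12.0 g).
Take 2 servings of tempeh: uses 20 g fat, +14.0 g fiber (running total 26.0 g).
Take 1.111 servings of hummus: uses 10 g fat, +4.4 g fiber (running total 30.4 g).
Filling greedily by fiber-per-g fat is optimal for one linear limit, giving 30.4 g.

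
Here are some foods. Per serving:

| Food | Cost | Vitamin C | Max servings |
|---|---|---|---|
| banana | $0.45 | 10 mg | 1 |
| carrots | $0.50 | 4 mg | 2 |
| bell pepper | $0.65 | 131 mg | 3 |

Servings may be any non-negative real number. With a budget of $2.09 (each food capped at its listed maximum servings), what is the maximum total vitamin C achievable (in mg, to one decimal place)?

396.1 mg

Vitamin C per dollar: bell pepper 201.5, banana 22.22, carrots 8.
Take 3 servings of bell pepper: spends $1.95, +393.0 mg vitamin C (running total 393.0 mg).
Take 0.3111 servings of banana: spends $0.14, +3.1 mg vitamin C (running total 396.1 mg).
Greedy by best ratio exhausts the cost allowance optimally: 396.1 mg.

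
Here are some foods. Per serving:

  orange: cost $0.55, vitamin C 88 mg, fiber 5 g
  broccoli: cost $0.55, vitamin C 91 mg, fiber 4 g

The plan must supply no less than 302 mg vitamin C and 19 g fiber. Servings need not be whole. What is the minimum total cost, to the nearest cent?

$2.09

Check every corner: each single food scaled to meet both minima, and each pair solved so both constraints bind.
orange only: max(302/88, 19/5) = 3.8 servings → $2.09.
broccoli only: max(302/91, 19/4) = 4.75 servings → $2.61.
orange + broccoli: the both-tight solution has a negative serving — not a feasible corner.
The minimum over all feasible corners is $2.09.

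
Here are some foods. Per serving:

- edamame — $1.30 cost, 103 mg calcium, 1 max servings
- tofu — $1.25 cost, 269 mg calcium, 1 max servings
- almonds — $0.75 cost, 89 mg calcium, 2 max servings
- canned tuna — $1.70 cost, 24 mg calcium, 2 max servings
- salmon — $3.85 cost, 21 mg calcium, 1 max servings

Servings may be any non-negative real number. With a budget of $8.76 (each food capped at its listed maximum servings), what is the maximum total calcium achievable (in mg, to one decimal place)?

Calcium per dollar: tofu 215.2, almonds 118.7, edamame 79.23, canned tuna 14.12, salmon 5.455.
Take 1 serving of tofu: spends $1.25, +269.0 mg calcium (running total 269.0 mg).
Take 2 servings of almonds: spends $1.50, +178.0 mg calcium (running total 447.0 mg).
Take 1 serving of edamame: spends $1.30, +103.0 mg calcium (running total 550.0 mg).
Take 2 servings of canned tuna: spends $3.40, +48.0 mg calcium (running total 598.0 mg).
Take 0.3403 servings of salmon: spends $1.31, +7.1 mg calcium (running total 605.1 mg).
Greedy by best ratio exhausts the cost allowance optimally: 605.1 mg.

605.1 mg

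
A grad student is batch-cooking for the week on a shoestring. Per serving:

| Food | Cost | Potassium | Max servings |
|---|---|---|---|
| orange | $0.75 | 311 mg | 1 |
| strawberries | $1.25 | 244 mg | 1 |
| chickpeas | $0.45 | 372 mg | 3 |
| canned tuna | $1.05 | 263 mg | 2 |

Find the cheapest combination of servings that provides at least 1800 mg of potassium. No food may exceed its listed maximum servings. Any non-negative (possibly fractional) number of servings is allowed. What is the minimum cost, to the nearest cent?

Cost per mg of potassium: chickpeas $0.0012, orange $0.0024, canned tuna $0.0040, strawberries $0.0051.
Take 3 servings of chickpeas: +1116.0 mg potassium for $1.35 (total $1.35, still need 684.0 mg).
Take 1 serving of orange: +311.0 mg potassium for $0.75 (total $2.10, still need 373.0 mg).
Take 1.418 servings of canned tuna: +373.0 mg potassium for $1.49 (total $3.59, still need 0.0 mg).
Filling from the cheapest source first is optimal under one linear minimum: $3.59.

$3.59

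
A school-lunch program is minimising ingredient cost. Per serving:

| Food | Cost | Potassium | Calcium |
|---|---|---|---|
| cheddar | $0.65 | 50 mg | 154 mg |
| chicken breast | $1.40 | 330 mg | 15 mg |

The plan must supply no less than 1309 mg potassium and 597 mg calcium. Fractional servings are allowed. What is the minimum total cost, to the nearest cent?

$7.10

With two linear requirements the optimum uses one or two foods; enumerate the corners.
cheddar only: max(1309/50, 597/154) = 26.18 servings → $17.02.
chicken breast only: max(1309/330, 597/15) = 39.8 servings → $55.72.
cheddar + chicken breast with both tight: 3.543 servings and 3.43 servings → $7.10.
So the least-cost plan costs $7.10.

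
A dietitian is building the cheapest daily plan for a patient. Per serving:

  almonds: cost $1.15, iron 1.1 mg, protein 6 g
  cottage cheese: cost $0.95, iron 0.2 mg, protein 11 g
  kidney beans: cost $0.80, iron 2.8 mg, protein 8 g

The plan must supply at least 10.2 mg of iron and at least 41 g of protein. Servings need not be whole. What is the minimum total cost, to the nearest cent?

almonds only: max(10.2/1.1, 41/6) = 9.273 servings → $10.66.
cottage cheese only: max(10.2/0.2, 41/11) = 51 servings → $48.45.
kidney beans only: max(10.2/2.8, 41/8) = 5.125 servings → $4.10.
almonds + cottage cheese with both targets exact would need a negative amount; discard.
almonds + kidney beans with both tight: 4.15 servings and 2.013 servings → $6.38.
cottage cheese + kidney beans with both tight: 1.137 servings and 3.562 servings → $3.93.
So the least-cost plan costs $3.93.

$3.93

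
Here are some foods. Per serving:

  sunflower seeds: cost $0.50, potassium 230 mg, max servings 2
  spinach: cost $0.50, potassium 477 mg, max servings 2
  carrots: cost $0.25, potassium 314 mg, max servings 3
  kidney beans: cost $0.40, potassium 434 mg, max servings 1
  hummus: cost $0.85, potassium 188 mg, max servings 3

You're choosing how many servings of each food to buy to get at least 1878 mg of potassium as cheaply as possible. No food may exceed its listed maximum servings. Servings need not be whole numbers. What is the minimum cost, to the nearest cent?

Cost per mg of potassium: carrots $0.0008, kidney beans $0.0009, spinach $0.0010, sunflower seeds $0.0022, hummus $0.0045.
Take 3 servings of carrots: +942.0 mg potassium for $0.75 (total $0.75, still need 936.0 mg).
Take 1 serving of kidney beans: +434.0 mg potassium for $0.40 (total $1.15, still need 502.0 mg).
Take 1.052 servings of spinach: +502.0 mg potassium for $0.53 (total $1.68, still need 0.0 mg).
Filling from the cheapest source first is optimal under one linear minimum: $1.68.

$1.68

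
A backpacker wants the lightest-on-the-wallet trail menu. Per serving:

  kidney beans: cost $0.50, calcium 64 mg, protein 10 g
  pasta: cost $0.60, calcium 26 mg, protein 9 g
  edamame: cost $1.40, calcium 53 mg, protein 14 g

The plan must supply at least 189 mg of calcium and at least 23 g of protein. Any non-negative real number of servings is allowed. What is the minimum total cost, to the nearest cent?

A basic optimal solution has at most two foods positive. Try each food alone and each pair with both targets met exactly.
kidney beans only: max(189/64, 23/10) = 2.953 servings → $1.48.
pasta only: max(189/26, 23/9) = 7.269 servings → $4.36.
edamame only: max(189/53, 23/14) = 3.566 servings → $4.99.
kidney beans + pasta: intersection lies outside the first quadrant.
kidney beans + edamame: the both-tight solution has a negative serving — not a feasible corner.
pasta + edamame: the both-tight solution has a negative serving — not a feasible corner.
So the least-cost plan costs $1.48.

$1.48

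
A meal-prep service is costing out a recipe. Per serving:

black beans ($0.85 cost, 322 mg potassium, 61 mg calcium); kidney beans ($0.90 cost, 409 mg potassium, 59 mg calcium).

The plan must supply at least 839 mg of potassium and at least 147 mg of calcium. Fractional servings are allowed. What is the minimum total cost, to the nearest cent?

$2.10

black beans only: max(839/322, 147/61) = 2.606 servings → $2.21.
kidney beans only: max(839/409, 147/59) = 2.492 servings → $2.24.
black beans + kidney beans with both tight: 1.785 servings and 0.6461 servings → $2.10.
So the least-cost plan costs $2.10.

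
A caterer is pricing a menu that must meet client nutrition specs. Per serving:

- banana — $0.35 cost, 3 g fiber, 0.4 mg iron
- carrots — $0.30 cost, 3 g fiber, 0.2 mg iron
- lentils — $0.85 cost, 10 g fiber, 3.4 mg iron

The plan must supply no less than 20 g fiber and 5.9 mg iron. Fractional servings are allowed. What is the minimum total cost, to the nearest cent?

banana only: max(20/3, 5.9/0.4) = 14.75 servings → $5.16.
carrots only: max(20/3, 5.9/0.2) = 29.5 servings → $8.85.
lentils only: max(20/10, 5.9/3.4) = 2 servings → $1.70.
banana + carrots: the both-tight solution has a negative serving — not a feasible corner.
banana + lentils with both tight: 1.452 servings and 1.565 servings → $1.84.
carrots + lentils with both tight: 1.098 servings and 1.671 servings → $1.75.
Cheapest feasible corner: $1.70.

$1.70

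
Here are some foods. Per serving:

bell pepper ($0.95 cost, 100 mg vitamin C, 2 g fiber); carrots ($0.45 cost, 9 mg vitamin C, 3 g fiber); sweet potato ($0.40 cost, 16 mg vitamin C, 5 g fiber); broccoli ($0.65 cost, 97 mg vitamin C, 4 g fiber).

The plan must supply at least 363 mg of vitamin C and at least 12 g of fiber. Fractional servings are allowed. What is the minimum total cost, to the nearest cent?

$2.43

Minimising a linear cost over {vitamin C ≥ 363, fiber ≥ 12, servings ≥ 0} — the optimum is at a vertex, using one or two foods.
bell pepper only: max(363/100, 12/2) = 6 servings → $5.70.
carrots only: max(363/9, 12/3) = 40.33 servings → $18.15.
sweet potato only: max(363/16, 12/5) = 22.69 servings → $9.07.
broccoli only: max(363/97, 12/4) = 3.742 servings → $2.43.
bell pepper + carrots with both tight: 3.479 servings and 1.681 servings → $4.06.
bell pepper + sweet potato with both tight: 3.468 servings and 1.013 servings → $3.70.
bell pepper + broccoli with both tight: 1.398 servings and 2.301 servings → $2.82.
carrots + sweet potato with both targets exact would need a negative amount; discard.
carrots + broccoli: the both-tight solution has a negative serving — not a feasible corner.
sweet potato + broccoli: the both-tight solution has a negative serving — not a feasible corner.
Cheapest feasible corner: $2.43.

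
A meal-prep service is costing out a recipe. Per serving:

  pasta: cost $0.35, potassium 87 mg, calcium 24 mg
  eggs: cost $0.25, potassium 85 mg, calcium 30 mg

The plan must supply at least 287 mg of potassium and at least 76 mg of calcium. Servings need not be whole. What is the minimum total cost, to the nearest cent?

For a min-cost LP with two ≥-constraints, a basic feasible solution has at most two positive variables.
pasta only: max(287/87, 76/24) = 3.299 servings → $1.15.
eggs only: max(287/85, 76/30) = 3.376 servings → $0.84.
pasta + eggs: intersection lies outside the first quadrant.
Cheapest feasible corner: $0.84.

$0.84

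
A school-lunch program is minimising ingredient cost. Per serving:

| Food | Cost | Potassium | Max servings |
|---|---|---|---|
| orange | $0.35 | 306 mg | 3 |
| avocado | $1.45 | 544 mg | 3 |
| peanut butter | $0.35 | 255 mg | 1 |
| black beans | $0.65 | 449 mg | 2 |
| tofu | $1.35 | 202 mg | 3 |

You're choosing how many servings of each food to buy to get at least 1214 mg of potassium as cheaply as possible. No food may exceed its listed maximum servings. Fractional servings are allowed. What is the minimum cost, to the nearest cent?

Cost per mg of potassium: orange $0.0011, peanut butter $0.0014, black beans $0.0014, avocado $0.0027, tofu $0.0067.
Take 3 servings of orange: +918.0 mg potassium for $1.05 (total $1.05, still need 296.0 mg).
Take 1 serving of peanut butter: +255.0 mg potassium for $0.35 (total $1.40, still need 41.0 mg).
Take 0.09131 servings of black beans: +41.0 mg potassium for $0.06 (total $1.46, still need 0.0 mg).
Greedy by cheapest-per-mg is optimal for a single linear constraint, so the minimum cost is $1.46.

$1.46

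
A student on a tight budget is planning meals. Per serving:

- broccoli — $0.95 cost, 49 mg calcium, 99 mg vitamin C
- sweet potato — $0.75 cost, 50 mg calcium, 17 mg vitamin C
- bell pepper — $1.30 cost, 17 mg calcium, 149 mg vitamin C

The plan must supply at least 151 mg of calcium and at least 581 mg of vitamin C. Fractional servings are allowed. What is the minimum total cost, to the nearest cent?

$5.26

This is a tiny linear program; its minimum lies at a vertex of the feasible set. List the vertices and price them.
broccoli only: max(151/49, 581/99) = 5.869 servings → $5.58.
sweet potato only: max(151/50, 581/17) = 34.18 servings → $25.63.
bell pepper only: max(151/17, 581/149) = 8.882 servings → $11.55.
broccoli + sweet potato: intersection lies outside the first quadrant.
broccoli + bell pepper with both tight: 2.247 servings and 2.407 servings → $5.26.
sweet potato + bell pepper with both tight: 1.763 servings and 3.698 servings → $6.13.
The minimum over all feasible corners is $5.26.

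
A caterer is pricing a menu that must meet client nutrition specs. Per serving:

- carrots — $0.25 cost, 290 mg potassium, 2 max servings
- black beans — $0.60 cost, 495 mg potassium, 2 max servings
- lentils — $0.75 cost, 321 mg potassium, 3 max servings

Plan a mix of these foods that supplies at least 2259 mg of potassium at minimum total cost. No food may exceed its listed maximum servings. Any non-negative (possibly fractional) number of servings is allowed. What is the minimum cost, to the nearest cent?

Cost per mg of potassium: carrots $0.0009, black beans $0.0012, lentils $0.0023.
Take 2 servings of carrots: +580.0 mg potassium for $0.50 (total $0.50, still need 1679.0 mg).
Take 2 servings of black beans: +990.0 mg potassium for $1.20 (total $1.70, still need 689.0 mg).
Take 2.146 servings of lentils: +689.0 mg potassium for $1.61 (total $3.31, still need 0.0 mg).
Filling from the cheapest source first is optimal under one linear minimum: $3.31.

$3.31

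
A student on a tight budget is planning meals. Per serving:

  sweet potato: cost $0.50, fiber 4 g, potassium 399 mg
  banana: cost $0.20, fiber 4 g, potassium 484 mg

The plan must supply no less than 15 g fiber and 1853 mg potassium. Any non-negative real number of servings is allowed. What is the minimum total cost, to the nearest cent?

At the optimum either one food covers both requirements or two foods hit both targets exactly; no other combination can be cheaper.
sweet potato only: max(15/4, 1853/399) = 4.644 servings → $2.32.
banana only: max(15/4, 1853/484) = 3.829 servings → $0.77.
sweet potato + banana with both targets exact would need a negative amount; discard.
Cheapest feasible corner: $0.77.

$0.77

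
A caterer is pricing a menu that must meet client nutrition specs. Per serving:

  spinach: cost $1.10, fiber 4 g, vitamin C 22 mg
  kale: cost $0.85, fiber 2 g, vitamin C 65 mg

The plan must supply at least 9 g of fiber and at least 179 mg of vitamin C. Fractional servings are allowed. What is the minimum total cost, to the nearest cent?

$3.19

spinach only: max(9/4, 179/22) = 8.136 servings → $8.95.
kale only: max(9/2, 179/65) = 4.5 servings → $3.83.
spinach + kale with both tight: 1.051 servings and 2.398 servings → $3.19.
So the least-cost plan costs $3.19.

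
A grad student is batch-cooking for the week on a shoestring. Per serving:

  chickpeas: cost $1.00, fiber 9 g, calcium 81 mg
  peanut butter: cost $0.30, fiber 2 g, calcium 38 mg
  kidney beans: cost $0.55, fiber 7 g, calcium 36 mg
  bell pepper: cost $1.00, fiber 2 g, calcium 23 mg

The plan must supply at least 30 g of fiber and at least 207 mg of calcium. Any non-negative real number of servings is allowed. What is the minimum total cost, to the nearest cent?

Check every corner: each single food scaled to meet both minima, and each pair solved so both constraints bind.
chickpeas only: max(30/9, 207/81) = 3.333 servings → $3.33.
peanut butter only: max(30/2, 207/38) = 15 servings → $4.50.
kidney beans only: max(30/7, 207/36) = 5.75 servings → $3.16.
bell pepper only: max(30/2, 207/23) = 15 servings → $15.00.
chickpeas + peanut butter with both targets exact would need a negative amount; discard.
chickpeas + kidney beans with both tight: 1.519 servings and 2.333 servings → $2.80.
chickpeas + bell pepper: intersection lies outside the first quadrant.
peanut butter + kidney beans with both tight: 1.902 servings and 3.742 servings → $2.63.
peanut butter + bell pepper: the both-tight solution has a negative serving — not a feasible corner.
kidney beans + bell pepper with both tight: 3.101 servings and 4.146 servings → $5.85.
The minimum over all feasible corners is $2.63.

$2.63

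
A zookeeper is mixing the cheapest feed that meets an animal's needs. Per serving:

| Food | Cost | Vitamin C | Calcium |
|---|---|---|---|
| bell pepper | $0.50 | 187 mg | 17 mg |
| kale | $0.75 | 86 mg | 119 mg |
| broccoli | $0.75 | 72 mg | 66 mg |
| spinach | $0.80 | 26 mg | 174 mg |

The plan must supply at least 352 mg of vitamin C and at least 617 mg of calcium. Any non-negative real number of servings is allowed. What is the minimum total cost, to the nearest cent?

$3.43

bell pepper only: max(352/187, 617/17) = 36.29 servings → $18.15.
kale only: max(352/86, 617/119) = 5.185 servings → $3.89.
broccoli only: max(352/72, 617/66) = 9.348 servings → $7.01.
spinach only: max(352/26, 617/174) = 13.54 servings → $10.83.
bell pepper + kale: intersection lies outside the first quadrant.
bell pepper + broccoli with both targets exact would need a negative amount; discard.
bell pepper + spinach with both tight: 1.408 servings and 3.408 servings → $3.43.
kale + broccoli: intersection lies outside the first quadrant.
kale + spinach with both tight: 3.808 servings and 0.9414 servings → $3.61.
broccoli + spinach with both tight: 4.181 servings and 1.96 servings → $4.70.
The minimum over all feasible corners is $3.43.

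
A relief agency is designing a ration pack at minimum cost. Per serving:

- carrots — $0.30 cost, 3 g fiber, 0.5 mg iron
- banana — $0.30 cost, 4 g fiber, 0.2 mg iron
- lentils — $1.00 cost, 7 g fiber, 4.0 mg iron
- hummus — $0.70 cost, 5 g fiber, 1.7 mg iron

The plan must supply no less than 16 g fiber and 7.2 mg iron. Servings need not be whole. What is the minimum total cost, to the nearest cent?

$2.03

With two linear requirements the optimum uses one or two foods; enumerate the corners.
carrots only: max(16/3, 7.2/0.5) = 14.4 servings → $4.32.
banana only: max(16/4, 7.2/0.2) = 36 servings → $10.80.
lentils only: max(16/7, 7.2/4.0) = 2.286 servings → $2.29.
hummus only: max(16/5, 7.2/1.7) = 4.235 servings → $2.96.
carrots + banana: the both-tight solution has a negative serving — not a feasible corner.
carrots + lentils with both tight: 1.6 servings and 1.6 servings → $2.08.
carrots + hummus: intersection lies outside the first quadrant.
banana + lentils with both tight: 0.9315 servings and 1.753 servings → $2.03.
banana + hummus: intersection lies outside the first quadrant.
lentils + hummus with both tight: 1.086 servings and 1.679 servings → $2.26.
Cheapest feasible corner: $2.03.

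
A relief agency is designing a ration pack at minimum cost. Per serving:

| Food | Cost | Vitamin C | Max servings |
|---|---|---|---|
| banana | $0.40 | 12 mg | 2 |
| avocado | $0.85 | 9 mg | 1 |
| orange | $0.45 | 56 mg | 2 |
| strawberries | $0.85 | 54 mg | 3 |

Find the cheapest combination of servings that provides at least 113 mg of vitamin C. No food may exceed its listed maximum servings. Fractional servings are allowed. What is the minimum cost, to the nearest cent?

Cost per mg of vitamin C: orange $0.0080, strawberries $0.0157, banana $0.0333, avocado $0.0944.
Take 2 servings of orange: +112.0 mg vitamin C for $0.90 (total $0.90, still need 1.0 mg).
Take 0.01852 servings of strawberries: +1.0 mg vitamin C for $0.02 (total $0.92, still need 0.0 mg).
Greedy by cheapest-per-mg is optimal for a single linear constraint, so the minimum cost is $0.92.

$0.92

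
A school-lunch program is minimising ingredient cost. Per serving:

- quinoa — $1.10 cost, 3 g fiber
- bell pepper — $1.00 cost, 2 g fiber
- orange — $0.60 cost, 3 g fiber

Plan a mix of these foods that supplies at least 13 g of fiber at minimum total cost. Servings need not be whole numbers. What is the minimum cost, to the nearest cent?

Cost per g of fiber: orange $0.2000, quinoa $0.3667, bell pepper $0.5000.
With no serving limits, use only orange: 13 g / 3 g = 4.333 servings × $0.60 = $2.60.

$2.60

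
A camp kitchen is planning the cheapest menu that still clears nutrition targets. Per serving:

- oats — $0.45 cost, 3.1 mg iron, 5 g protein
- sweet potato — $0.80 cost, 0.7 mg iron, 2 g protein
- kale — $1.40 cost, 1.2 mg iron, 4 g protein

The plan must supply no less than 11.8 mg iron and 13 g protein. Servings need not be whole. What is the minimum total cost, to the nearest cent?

$1.71

Two binding constraints pin down two serving amounts, so the optimal mix uses at most two foods. The candidates are each food alone (scaled to the tighter of iron/protein) and each pair with both constraints tight.
oats only: max(11.8/3.1, 13/5) = 3.806 servings → $1.71.
sweet potato only: max(11.8/0.7, 13/2) = 16.86 servings → $13.49.
kale only: max(11.8/1.2, 13/4) = 9.833 servings → $13.77.
oats + sweet potato with both targets exact would need a negative amount; discard.
oats + kale: intersection lies outside the first quadrant.
sweet potato + kale with both targets exact would need a negative amount; discard.
So the least-cost plan costs $1.71.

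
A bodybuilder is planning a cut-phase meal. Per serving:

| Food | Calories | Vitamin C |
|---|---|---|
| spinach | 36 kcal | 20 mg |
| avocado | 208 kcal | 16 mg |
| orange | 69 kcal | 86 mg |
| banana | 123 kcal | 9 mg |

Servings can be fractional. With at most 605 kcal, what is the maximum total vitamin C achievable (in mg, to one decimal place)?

Vitamin C per kcal: orange 1.246, spinach 0.5556, avocado 0.07692, banana 0.07317.
With no serving limits, spend the whole calories allowance on orange: 605 kcal / 69 kcal × 86 mg = 754.1 mg.

754.1 mg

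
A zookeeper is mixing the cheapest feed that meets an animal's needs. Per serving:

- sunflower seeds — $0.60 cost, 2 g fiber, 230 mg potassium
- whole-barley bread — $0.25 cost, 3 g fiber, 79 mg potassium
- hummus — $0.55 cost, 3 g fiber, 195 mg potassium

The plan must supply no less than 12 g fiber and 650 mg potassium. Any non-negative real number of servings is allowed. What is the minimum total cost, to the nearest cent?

$1.82

For a min-cost LP with two ≥-constraints, a basic feasible solution has at most two positive variables.
sunflower seeds only: max(12/2, 650/230) = 6 servings → $3.60.
whole-barley bread only: max(12/3, 650/79) = 8.228 servings → $2.06.
hummus only: max(12/3, 650/195) = 4 servings → $2.20.
sunflower seeds + whole-barley bread with both tight: 1.883 servings and 2.744 servings → $1.82.
sunflower seeds + hummus: the both-tight solution has a negative serving — not a feasible corner.
whole-barley bread + hummus with both tight: 1.121 servings and 2.879 servings → $1.86.
So the least-cost plan costs $1.82.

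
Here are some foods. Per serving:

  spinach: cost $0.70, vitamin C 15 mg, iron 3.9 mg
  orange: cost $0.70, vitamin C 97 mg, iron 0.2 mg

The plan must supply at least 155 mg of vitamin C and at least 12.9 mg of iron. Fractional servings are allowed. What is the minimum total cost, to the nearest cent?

$3.04

An LP optimum is at a vertex; with two nutrient constraints at most two foods are used. Check each candidate.
spinach only: max(155/15, 12.9/3.9) = 10.33 servings → $7.23.
orange only: max(155/97, 12.9/0.2) = 64.5 servings → $45.15.
spinach + orange with both tight: 3.252 servings and 1.095 servings → $3.04.
The minimum over all feasible corners is $3.04.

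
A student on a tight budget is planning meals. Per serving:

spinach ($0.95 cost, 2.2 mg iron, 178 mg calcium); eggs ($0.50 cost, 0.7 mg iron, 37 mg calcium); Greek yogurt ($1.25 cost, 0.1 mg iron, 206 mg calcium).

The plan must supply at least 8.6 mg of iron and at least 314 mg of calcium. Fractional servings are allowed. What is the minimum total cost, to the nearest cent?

$3.71

This is a tiny linear program; its minimum lies at a vertex of the feasible set. List the vertices and price them.
spinach only: max(8.6/2.2, 314/178) = 3.909 servings → $3.71.
eggs only: max(8.6/0.7, 314/37) = 12.29 servings → $6.14.
Greek yogurt only: max(8.6/0.1, 314/206) = 86 servings → $107.50.
spinach + eggs with both targets exact would need a negative amount; discard.
spinach + Greek yogurt with both targets exact would need a negative amount; discard.
eggs + Greek yogurt: intersection lies outside the first quadrant.
Cheapest feasible corner: $3.71.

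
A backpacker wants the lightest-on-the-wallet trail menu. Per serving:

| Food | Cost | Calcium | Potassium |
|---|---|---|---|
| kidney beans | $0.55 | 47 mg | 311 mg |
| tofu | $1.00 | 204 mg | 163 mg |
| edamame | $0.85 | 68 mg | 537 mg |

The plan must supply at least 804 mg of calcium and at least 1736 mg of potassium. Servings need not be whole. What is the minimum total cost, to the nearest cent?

A basic optimal solution has at most two foods positive. Try each food alone and each pair with both targets met exactly.
kidney beans only: max(804/47, 1736/311) = 17.11 servings → $9.41.
tofu only: max(804/204, 1736/163) = 10.65 servings → $10.65.
edamame only: max(804/68, 1736/537) = 11.82 servings → $10.05.
kidney beans + tofu with both tight: 3.999 servings and 3.02 servings → $5.22.
kidney beans + edamame with both targets exact would need a negative amount; discard.
tofu + edamame with both tight: 3.186 servings and 2.266 servings → $5.11.
Cheapest feasible corner: $5.11.

$5.11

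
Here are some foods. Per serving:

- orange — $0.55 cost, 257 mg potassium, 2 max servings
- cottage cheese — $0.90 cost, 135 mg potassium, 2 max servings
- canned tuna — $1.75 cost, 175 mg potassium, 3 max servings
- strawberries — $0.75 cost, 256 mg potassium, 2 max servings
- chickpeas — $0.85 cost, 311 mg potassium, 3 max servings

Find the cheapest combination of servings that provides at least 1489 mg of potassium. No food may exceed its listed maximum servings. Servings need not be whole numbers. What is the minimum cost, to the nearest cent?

$3.77

Cost per mg of potassium: orange $0.0021, chickpeas $0.0027, strawberries $0.0029, cottage cheese $0.0067, canned tuna $0.0100.
Take 2 servings of orange: +514.0 mg potassium for $1.10 (total $1.10, still need 975.0 mg).
Take 3 servings of chickpeas: +933.0 mg potassium for $2.55 (total $3.65, still need 42.0 mg).
Take 0.1641 servings of strawberries: +42.0 mg potassium for $0.12 (total $3.77, still need 0.0 mg).
Filling from the cheapest source first is optimal under one linear minimum: $3.77.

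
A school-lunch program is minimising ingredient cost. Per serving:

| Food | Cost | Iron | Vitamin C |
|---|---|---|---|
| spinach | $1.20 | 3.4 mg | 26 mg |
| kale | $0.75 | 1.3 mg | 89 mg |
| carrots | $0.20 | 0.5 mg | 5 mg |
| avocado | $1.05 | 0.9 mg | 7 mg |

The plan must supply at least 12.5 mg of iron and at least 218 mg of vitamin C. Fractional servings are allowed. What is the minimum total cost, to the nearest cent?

$4.86

An LP optimum is at a vertex; with two nutrient constraints at most two foods are used. Check each candidate.
spinach only: max(12.5/3.4, 218/26) = 8.385 servings → $10.06.
kale only: max(12.5/1.3, 218/89) = 9.615 servings → $7.21.
carrots only: max(12.5/0.5, 218/5) = 43.6 servings → $8.72.
avocado only: max(12.5/0.9, 218/7) = 31.14 servings → $32.70.
spinach + kale with both tight: 3.084 servings and 1.548 servings → $4.86.
spinach + carrots: intersection lies outside the first quadrant.
spinach + avocado: the both-tight solution has a negative serving — not a feasible corner.
kale + carrots with both tight: 1.224 servings and 21.82 servings → $5.28.
kale + avocado with both tight: 1.531 servings and 11.68 servings → $13.41.
carrots + avocado: intersection lies outside the first quadrant.
The minimum over all feasible corners is $4.86.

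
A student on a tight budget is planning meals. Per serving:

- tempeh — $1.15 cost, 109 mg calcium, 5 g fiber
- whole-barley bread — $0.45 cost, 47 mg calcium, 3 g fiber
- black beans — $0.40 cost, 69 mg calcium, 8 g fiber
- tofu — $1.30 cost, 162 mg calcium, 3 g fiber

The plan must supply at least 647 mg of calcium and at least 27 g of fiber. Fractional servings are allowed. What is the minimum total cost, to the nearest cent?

tempeh only: max(647/109, 27/5) = 5.936 servings → $6.83.
whole-barley bread only: max(647/47, 27/3) = 13.77 servings → $6.19.
black beans only: max(647/69, 27/8) = 9.377 servings → $3.75.
tofu only: max(647/162, 27/3) = 9 servings → $11.70.
tempeh + whole-barley bread: the both-tight solution has a negative serving — not a feasible corner.
tempeh + black beans with both targets exact would need a negative amount; discard.
tempeh + tofu with both tight: 5.037 servings and 0.6046 servings → $6.58.
whole-barley bread + black beans: the both-tight solution has a negative serving — not a feasible corner.
whole-barley bread + tofu with both tight: 7.052 servings and 1.948 servings → $5.71.
black beans + tofu with both tight: 2.234 servings and 3.042 servings → $4.85.
So the least-cost plan costs $3.75.

$3.75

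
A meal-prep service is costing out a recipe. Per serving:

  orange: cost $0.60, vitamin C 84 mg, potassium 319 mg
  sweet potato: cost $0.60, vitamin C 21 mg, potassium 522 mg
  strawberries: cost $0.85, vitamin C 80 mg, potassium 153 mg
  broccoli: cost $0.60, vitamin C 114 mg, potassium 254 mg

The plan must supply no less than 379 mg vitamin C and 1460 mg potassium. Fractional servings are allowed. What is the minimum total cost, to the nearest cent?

$2.63

Compare the cost at each extreme point of the feasible region.
orange only: max(379/84, 1460/319) = 4.577 servings → $2.75.
sweet potato only: max(379/21, 1460/522) = 18.05 servings → $10.83.
strawberries only: max(379/80, 1460/153) = 9.542 servings → $8.11.
broccoli only: max(379/114, 1460/254) = 5.748 servings → $3.45.
orange + sweet potato with both tight: 4.5 servings and 0.04681 servings → $2.73.
orange + strawberries with both targets exact would need a negative amount; discard.
orange + broccoli: the both-tight solution has a negative serving — not a feasible corner.
sweet potato + strawberries with both tight: 1.526 servings and 4.337 servings → $4.60.
sweet potato + broccoli with both tight: 1.295 servings and 3.086 servings → $2.63.
strawberries + broccoli with both targets exact would need a negative amount; discard.
Cheapest feasible corner: $2.63.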